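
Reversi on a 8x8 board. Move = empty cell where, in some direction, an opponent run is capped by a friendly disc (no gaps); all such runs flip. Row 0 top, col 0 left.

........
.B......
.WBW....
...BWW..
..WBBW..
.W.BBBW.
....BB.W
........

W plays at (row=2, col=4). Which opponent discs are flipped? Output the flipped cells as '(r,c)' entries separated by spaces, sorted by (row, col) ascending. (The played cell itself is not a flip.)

Answer: (3,3)

Derivation:
Dir NW: first cell '.' (not opp) -> no flip
Dir N: first cell '.' (not opp) -> no flip
Dir NE: first cell '.' (not opp) -> no flip
Dir W: first cell 'W' (not opp) -> no flip
Dir E: first cell '.' (not opp) -> no flip
Dir SW: opp run (3,3) capped by W -> flip
Dir S: first cell 'W' (not opp) -> no flip
Dir SE: first cell 'W' (not opp) -> no flip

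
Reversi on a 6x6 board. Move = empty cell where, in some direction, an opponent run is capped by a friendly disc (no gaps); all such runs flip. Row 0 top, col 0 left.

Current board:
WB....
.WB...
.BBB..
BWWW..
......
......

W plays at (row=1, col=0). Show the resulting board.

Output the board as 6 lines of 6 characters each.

Place W at (1,0); scan 8 dirs for brackets.
Dir NW: edge -> no flip
Dir N: first cell 'W' (not opp) -> no flip
Dir NE: opp run (0,1), next=edge -> no flip
Dir W: edge -> no flip
Dir E: first cell 'W' (not opp) -> no flip
Dir SW: edge -> no flip
Dir S: first cell '.' (not opp) -> no flip
Dir SE: opp run (2,1) capped by W -> flip
All flips: (2,1)

Answer: WB....
WWB...
.WBB..
BWWW..
......
......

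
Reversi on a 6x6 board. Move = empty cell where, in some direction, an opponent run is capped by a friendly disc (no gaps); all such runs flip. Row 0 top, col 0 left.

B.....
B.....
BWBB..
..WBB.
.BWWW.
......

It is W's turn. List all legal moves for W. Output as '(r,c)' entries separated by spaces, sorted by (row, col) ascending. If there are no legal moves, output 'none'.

Answer: (1,1) (1,2) (1,3) (1,4) (2,4) (2,5) (3,5) (4,0) (5,0)

Derivation:
(0,1): no bracket -> illegal
(1,1): flips 2 -> legal
(1,2): flips 1 -> legal
(1,3): flips 2 -> legal
(1,4): flips 1 -> legal
(2,4): flips 4 -> legal
(2,5): flips 1 -> legal
(3,0): no bracket -> illegal
(3,1): no bracket -> illegal
(3,5): flips 2 -> legal
(4,0): flips 1 -> legal
(4,5): no bracket -> illegal
(5,0): flips 1 -> legal
(5,1): no bracket -> illegal
(5,2): no bracket -> illegal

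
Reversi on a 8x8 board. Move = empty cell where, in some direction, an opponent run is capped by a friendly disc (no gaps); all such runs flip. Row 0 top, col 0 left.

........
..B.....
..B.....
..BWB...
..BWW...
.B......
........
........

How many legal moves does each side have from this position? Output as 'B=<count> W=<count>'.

Answer: B=5 W=8

Derivation:
-- B to move --
(2,3): no bracket -> illegal
(2,4): flips 1 -> legal
(3,5): no bracket -> illegal
(4,5): flips 2 -> legal
(5,2): flips 1 -> legal
(5,3): no bracket -> illegal
(5,4): flips 2 -> legal
(5,5): flips 2 -> legal
B mobility = 5
-- W to move --
(0,1): no bracket -> illegal
(0,2): no bracket -> illegal
(0,3): no bracket -> illegal
(1,1): flips 1 -> legal
(1,3): no bracket -> illegal
(2,1): flips 1 -> legal
(2,3): no bracket -> illegal
(2,4): flips 1 -> legal
(2,5): flips 1 -> legal
(3,1): flips 1 -> legal
(3,5): flips 1 -> legal
(4,0): no bracket -> illegal
(4,1): flips 1 -> legal
(4,5): no bracket -> illegal
(5,0): no bracket -> illegal
(5,2): no bracket -> illegal
(5,3): no bracket -> illegal
(6,0): flips 2 -> legal
(6,1): no bracket -> illegal
(6,2): no bracket -> illegal
W mobility = 8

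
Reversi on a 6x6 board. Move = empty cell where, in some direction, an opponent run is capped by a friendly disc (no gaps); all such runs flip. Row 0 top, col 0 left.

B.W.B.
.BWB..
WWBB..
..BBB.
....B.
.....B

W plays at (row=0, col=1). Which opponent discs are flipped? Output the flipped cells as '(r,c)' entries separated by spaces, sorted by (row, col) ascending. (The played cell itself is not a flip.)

Answer: (1,1)

Derivation:
Dir NW: edge -> no flip
Dir N: edge -> no flip
Dir NE: edge -> no flip
Dir W: opp run (0,0), next=edge -> no flip
Dir E: first cell 'W' (not opp) -> no flip
Dir SW: first cell '.' (not opp) -> no flip
Dir S: opp run (1,1) capped by W -> flip
Dir SE: first cell 'W' (not opp) -> no flip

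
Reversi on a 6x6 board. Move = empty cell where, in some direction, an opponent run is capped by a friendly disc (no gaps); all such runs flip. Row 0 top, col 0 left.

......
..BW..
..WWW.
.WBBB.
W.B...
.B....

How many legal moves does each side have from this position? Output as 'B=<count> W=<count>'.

Answer: B=6 W=10

Derivation:
-- B to move --
(0,2): no bracket -> illegal
(0,3): flips 2 -> legal
(0,4): no bracket -> illegal
(1,1): flips 1 -> legal
(1,4): flips 3 -> legal
(1,5): flips 1 -> legal
(2,0): flips 1 -> legal
(2,1): no bracket -> illegal
(2,5): no bracket -> illegal
(3,0): flips 1 -> legal
(3,5): no bracket -> illegal
(4,1): no bracket -> illegal
(5,0): no bracket -> illegal
B mobility = 6
-- W to move --
(0,1): flips 1 -> legal
(0,2): flips 1 -> legal
(0,3): no bracket -> illegal
(1,1): flips 1 -> legal
(2,1): no bracket -> illegal
(2,5): no bracket -> illegal
(3,5): flips 3 -> legal
(4,1): flips 1 -> legal
(4,3): flips 1 -> legal
(4,4): flips 2 -> legal
(4,5): flips 1 -> legal
(5,0): no bracket -> illegal
(5,2): flips 2 -> legal
(5,3): flips 1 -> legal
W mobility = 10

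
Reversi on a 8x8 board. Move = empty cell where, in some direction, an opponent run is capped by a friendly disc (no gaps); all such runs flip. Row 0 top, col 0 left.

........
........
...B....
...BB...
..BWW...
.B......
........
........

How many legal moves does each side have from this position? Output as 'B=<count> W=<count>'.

-- B to move --
(3,2): no bracket -> illegal
(3,5): no bracket -> illegal
(4,5): flips 2 -> legal
(5,2): flips 1 -> legal
(5,3): flips 1 -> legal
(5,4): flips 1 -> legal
(5,5): flips 1 -> legal
B mobility = 5
-- W to move --
(1,2): no bracket -> illegal
(1,3): flips 2 -> legal
(1,4): no bracket -> illegal
(2,2): flips 1 -> legal
(2,4): flips 1 -> legal
(2,5): flips 1 -> legal
(3,1): no bracket -> illegal
(3,2): no bracket -> illegal
(3,5): no bracket -> illegal
(4,0): no bracket -> illegal
(4,1): flips 1 -> legal
(4,5): no bracket -> illegal
(5,0): no bracket -> illegal
(5,2): no bracket -> illegal
(5,3): no bracket -> illegal
(6,0): no bracket -> illegal
(6,1): no bracket -> illegal
(6,2): no bracket -> illegal
W mobility = 5

Answer: B=5 W=5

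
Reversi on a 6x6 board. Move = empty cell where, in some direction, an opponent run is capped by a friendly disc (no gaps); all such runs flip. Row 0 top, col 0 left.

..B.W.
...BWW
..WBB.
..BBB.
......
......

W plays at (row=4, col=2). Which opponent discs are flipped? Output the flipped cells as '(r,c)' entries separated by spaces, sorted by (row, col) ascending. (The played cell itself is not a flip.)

Dir NW: first cell '.' (not opp) -> no flip
Dir N: opp run (3,2) capped by W -> flip
Dir NE: opp run (3,3) (2,4) capped by W -> flip
Dir W: first cell '.' (not opp) -> no flip
Dir E: first cell '.' (not opp) -> no flip
Dir SW: first cell '.' (not opp) -> no flip
Dir S: first cell '.' (not opp) -> no flip
Dir SE: first cell '.' (not opp) -> no flip

Answer: (2,4) (3,2) (3,3)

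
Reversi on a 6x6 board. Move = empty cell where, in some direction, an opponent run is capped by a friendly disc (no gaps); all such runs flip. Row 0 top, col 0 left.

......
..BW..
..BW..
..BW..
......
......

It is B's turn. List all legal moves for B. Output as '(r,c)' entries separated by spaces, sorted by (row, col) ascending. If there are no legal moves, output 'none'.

(0,2): no bracket -> illegal
(0,3): no bracket -> illegal
(0,4): flips 1 -> legal
(1,4): flips 2 -> legal
(2,4): flips 1 -> legal
(3,4): flips 2 -> legal
(4,2): no bracket -> illegal
(4,3): no bracket -> illegal
(4,4): flips 1 -> legal

Answer: (0,4) (1,4) (2,4) (3,4) (4,4)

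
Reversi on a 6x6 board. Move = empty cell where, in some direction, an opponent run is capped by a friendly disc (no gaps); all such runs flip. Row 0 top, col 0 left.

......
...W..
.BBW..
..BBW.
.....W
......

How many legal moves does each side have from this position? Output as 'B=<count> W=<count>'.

-- B to move --
(0,2): no bracket -> illegal
(0,3): flips 2 -> legal
(0,4): flips 1 -> legal
(1,2): no bracket -> illegal
(1,4): flips 1 -> legal
(2,4): flips 1 -> legal
(2,5): no bracket -> illegal
(3,5): flips 1 -> legal
(4,3): no bracket -> illegal
(4,4): no bracket -> illegal
(5,4): no bracket -> illegal
(5,5): no bracket -> illegal
B mobility = 5
-- W to move --
(1,0): no bracket -> illegal
(1,1): no bracket -> illegal
(1,2): no bracket -> illegal
(2,0): flips 2 -> legal
(2,4): no bracket -> illegal
(3,0): no bracket -> illegal
(3,1): flips 3 -> legal
(4,1): flips 1 -> legal
(4,2): no bracket -> illegal
(4,3): flips 1 -> legal
(4,4): no bracket -> illegal
W mobility = 4

Answer: B=5 W=4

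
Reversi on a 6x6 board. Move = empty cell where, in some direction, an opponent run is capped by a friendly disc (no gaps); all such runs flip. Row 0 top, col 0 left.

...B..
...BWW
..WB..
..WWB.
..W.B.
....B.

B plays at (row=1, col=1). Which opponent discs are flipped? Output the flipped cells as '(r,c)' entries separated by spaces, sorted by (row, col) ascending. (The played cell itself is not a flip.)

Dir NW: first cell '.' (not opp) -> no flip
Dir N: first cell '.' (not opp) -> no flip
Dir NE: first cell '.' (not opp) -> no flip
Dir W: first cell '.' (not opp) -> no flip
Dir E: first cell '.' (not opp) -> no flip
Dir SW: first cell '.' (not opp) -> no flip
Dir S: first cell '.' (not opp) -> no flip
Dir SE: opp run (2,2) (3,3) capped by B -> flip

Answer: (2,2) (3,3)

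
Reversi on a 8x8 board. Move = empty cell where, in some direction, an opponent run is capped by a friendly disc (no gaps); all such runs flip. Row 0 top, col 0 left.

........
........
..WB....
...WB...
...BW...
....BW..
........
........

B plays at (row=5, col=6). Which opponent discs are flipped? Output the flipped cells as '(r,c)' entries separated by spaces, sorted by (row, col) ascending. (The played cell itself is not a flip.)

Dir NW: first cell '.' (not opp) -> no flip
Dir N: first cell '.' (not opp) -> no flip
Dir NE: first cell '.' (not opp) -> no flip
Dir W: opp run (5,5) capped by B -> flip
Dir E: first cell '.' (not opp) -> no flip
Dir SW: first cell '.' (not opp) -> no flip
Dir S: first cell '.' (not opp) -> no flip
Dir SE: first cell '.' (not opp) -> no flip

Answer: (5,5)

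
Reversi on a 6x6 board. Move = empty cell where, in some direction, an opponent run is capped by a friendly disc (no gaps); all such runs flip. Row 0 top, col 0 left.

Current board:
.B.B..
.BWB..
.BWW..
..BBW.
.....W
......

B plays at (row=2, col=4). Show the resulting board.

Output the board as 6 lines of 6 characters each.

Answer: .B.B..
.BWB..
.BBBB.
..BBW.
.....W
......

Derivation:
Place B at (2,4); scan 8 dirs for brackets.
Dir NW: first cell 'B' (not opp) -> no flip
Dir N: first cell '.' (not opp) -> no flip
Dir NE: first cell '.' (not opp) -> no flip
Dir W: opp run (2,3) (2,2) capped by B -> flip
Dir E: first cell '.' (not opp) -> no flip
Dir SW: first cell 'B' (not opp) -> no flip
Dir S: opp run (3,4), next='.' -> no flip
Dir SE: first cell '.' (not opp) -> no flip
All flips: (2,2) (2,3)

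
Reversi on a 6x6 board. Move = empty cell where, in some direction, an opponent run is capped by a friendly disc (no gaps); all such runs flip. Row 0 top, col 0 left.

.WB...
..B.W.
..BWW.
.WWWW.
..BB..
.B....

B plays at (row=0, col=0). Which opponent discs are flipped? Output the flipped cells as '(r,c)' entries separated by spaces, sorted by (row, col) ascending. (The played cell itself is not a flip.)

Dir NW: edge -> no flip
Dir N: edge -> no flip
Dir NE: edge -> no flip
Dir W: edge -> no flip
Dir E: opp run (0,1) capped by B -> flip
Dir SW: edge -> no flip
Dir S: first cell '.' (not opp) -> no flip
Dir SE: first cell '.' (not opp) -> no flip

Answer: (0,1)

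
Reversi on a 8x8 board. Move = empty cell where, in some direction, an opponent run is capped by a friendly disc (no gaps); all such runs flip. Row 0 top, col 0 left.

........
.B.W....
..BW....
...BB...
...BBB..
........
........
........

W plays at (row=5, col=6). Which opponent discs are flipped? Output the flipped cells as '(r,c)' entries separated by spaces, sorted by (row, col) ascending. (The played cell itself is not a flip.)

Dir NW: opp run (4,5) (3,4) capped by W -> flip
Dir N: first cell '.' (not opp) -> no flip
Dir NE: first cell '.' (not opp) -> no flip
Dir W: first cell '.' (not opp) -> no flip
Dir E: first cell '.' (not opp) -> no flip
Dir SW: first cell '.' (not opp) -> no flip
Dir S: first cell '.' (not opp) -> no flip
Dir SE: first cell '.' (not opp) -> no flip

Answer: (3,4) (4,5)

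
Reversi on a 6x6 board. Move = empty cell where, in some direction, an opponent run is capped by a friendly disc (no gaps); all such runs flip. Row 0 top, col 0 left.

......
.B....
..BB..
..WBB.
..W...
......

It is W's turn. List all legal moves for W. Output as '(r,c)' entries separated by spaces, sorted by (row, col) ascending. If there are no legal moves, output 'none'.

(0,0): no bracket -> illegal
(0,1): no bracket -> illegal
(0,2): no bracket -> illegal
(1,0): no bracket -> illegal
(1,2): flips 1 -> legal
(1,3): no bracket -> illegal
(1,4): flips 1 -> legal
(2,0): no bracket -> illegal
(2,1): no bracket -> illegal
(2,4): flips 1 -> legal
(2,5): no bracket -> illegal
(3,1): no bracket -> illegal
(3,5): flips 2 -> legal
(4,3): no bracket -> illegal
(4,4): no bracket -> illegal
(4,5): no bracket -> illegal

Answer: (1,2) (1,4) (2,4) (3,5)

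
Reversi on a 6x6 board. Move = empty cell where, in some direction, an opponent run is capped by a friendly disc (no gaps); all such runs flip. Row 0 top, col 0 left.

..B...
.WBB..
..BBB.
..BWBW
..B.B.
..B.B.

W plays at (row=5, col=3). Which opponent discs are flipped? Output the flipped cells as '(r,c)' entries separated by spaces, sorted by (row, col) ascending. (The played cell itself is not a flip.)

Answer: (4,4)

Derivation:
Dir NW: opp run (4,2), next='.' -> no flip
Dir N: first cell '.' (not opp) -> no flip
Dir NE: opp run (4,4) capped by W -> flip
Dir W: opp run (5,2), next='.' -> no flip
Dir E: opp run (5,4), next='.' -> no flip
Dir SW: edge -> no flip
Dir S: edge -> no flip
Dir SE: edge -> no flip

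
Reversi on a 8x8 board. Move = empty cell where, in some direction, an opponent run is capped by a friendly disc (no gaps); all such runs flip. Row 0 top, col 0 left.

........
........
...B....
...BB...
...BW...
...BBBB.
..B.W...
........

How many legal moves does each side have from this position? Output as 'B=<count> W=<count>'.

Answer: B=5 W=6

Derivation:
-- B to move --
(3,5): flips 1 -> legal
(4,5): flips 1 -> legal
(6,3): no bracket -> illegal
(6,5): no bracket -> illegal
(7,3): flips 1 -> legal
(7,4): flips 1 -> legal
(7,5): flips 1 -> legal
B mobility = 5
-- W to move --
(1,2): no bracket -> illegal
(1,3): no bracket -> illegal
(1,4): no bracket -> illegal
(2,2): flips 1 -> legal
(2,4): flips 1 -> legal
(2,5): no bracket -> illegal
(3,2): no bracket -> illegal
(3,5): no bracket -> illegal
(4,2): flips 2 -> legal
(4,5): no bracket -> illegal
(4,6): flips 1 -> legal
(4,7): no bracket -> illegal
(5,1): no bracket -> illegal
(5,2): no bracket -> illegal
(5,7): no bracket -> illegal
(6,1): no bracket -> illegal
(6,3): no bracket -> illegal
(6,5): no bracket -> illegal
(6,6): flips 1 -> legal
(6,7): no bracket -> illegal
(7,1): flips 2 -> legal
(7,2): no bracket -> illegal
(7,3): no bracket -> illegal
W mobility = 6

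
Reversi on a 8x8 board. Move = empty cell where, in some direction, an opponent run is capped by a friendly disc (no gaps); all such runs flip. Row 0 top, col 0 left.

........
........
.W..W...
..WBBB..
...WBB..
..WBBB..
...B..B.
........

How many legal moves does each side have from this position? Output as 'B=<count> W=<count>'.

-- B to move --
(1,0): flips 3 -> legal
(1,1): no bracket -> illegal
(1,2): no bracket -> illegal
(1,3): flips 1 -> legal
(1,4): flips 1 -> legal
(1,5): flips 1 -> legal
(2,0): no bracket -> illegal
(2,2): no bracket -> illegal
(2,3): no bracket -> illegal
(2,5): no bracket -> illegal
(3,0): no bracket -> illegal
(3,1): flips 1 -> legal
(4,1): flips 1 -> legal
(4,2): flips 1 -> legal
(5,1): flips 1 -> legal
(6,1): flips 2 -> legal
(6,2): no bracket -> illegal
B mobility = 9
-- W to move --
(2,2): no bracket -> illegal
(2,3): flips 1 -> legal
(2,5): flips 1 -> legal
(2,6): no bracket -> illegal
(3,6): flips 3 -> legal
(4,2): flips 1 -> legal
(4,6): flips 3 -> legal
(5,6): flips 3 -> legal
(5,7): no bracket -> illegal
(6,2): no bracket -> illegal
(6,4): flips 3 -> legal
(6,5): flips 1 -> legal
(6,7): no bracket -> illegal
(7,2): no bracket -> illegal
(7,3): flips 2 -> legal
(7,4): flips 1 -> legal
(7,5): no bracket -> illegal
(7,6): no bracket -> illegal
(7,7): no bracket -> illegal
W mobility = 10

Answer: B=9 W=10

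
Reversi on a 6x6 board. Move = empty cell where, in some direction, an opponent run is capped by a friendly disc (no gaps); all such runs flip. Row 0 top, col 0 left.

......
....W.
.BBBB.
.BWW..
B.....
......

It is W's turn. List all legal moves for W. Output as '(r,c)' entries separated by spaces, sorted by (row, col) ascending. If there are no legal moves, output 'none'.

(1,0): flips 1 -> legal
(1,1): flips 1 -> legal
(1,2): flips 1 -> legal
(1,3): flips 1 -> legal
(1,5): flips 1 -> legal
(2,0): no bracket -> illegal
(2,5): no bracket -> illegal
(3,0): flips 1 -> legal
(3,4): flips 1 -> legal
(3,5): no bracket -> illegal
(4,1): no bracket -> illegal
(4,2): no bracket -> illegal
(5,0): no bracket -> illegal
(5,1): no bracket -> illegal

Answer: (1,0) (1,1) (1,2) (1,3) (1,5) (3,0) (3,4)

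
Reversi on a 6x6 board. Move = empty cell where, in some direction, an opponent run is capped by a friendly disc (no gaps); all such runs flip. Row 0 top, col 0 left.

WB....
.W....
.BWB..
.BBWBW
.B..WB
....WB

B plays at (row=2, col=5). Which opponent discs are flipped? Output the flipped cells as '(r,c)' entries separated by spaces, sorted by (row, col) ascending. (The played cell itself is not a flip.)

Dir NW: first cell '.' (not opp) -> no flip
Dir N: first cell '.' (not opp) -> no flip
Dir NE: edge -> no flip
Dir W: first cell '.' (not opp) -> no flip
Dir E: edge -> no flip
Dir SW: first cell 'B' (not opp) -> no flip
Dir S: opp run (3,5) capped by B -> flip
Dir SE: edge -> no flip

Answer: (3,5)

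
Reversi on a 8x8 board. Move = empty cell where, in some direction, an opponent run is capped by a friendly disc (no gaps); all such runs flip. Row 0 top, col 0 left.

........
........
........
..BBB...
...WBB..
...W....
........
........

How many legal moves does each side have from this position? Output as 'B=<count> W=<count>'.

-- B to move --
(4,2): flips 1 -> legal
(5,2): flips 1 -> legal
(5,4): flips 1 -> legal
(6,2): flips 1 -> legal
(6,3): flips 2 -> legal
(6,4): no bracket -> illegal
B mobility = 5
-- W to move --
(2,1): flips 1 -> legal
(2,2): no bracket -> illegal
(2,3): flips 1 -> legal
(2,4): no bracket -> illegal
(2,5): flips 1 -> legal
(3,1): no bracket -> illegal
(3,5): flips 1 -> legal
(3,6): no bracket -> illegal
(4,1): no bracket -> illegal
(4,2): no bracket -> illegal
(4,6): flips 2 -> legal
(5,4): no bracket -> illegal
(5,5): no bracket -> illegal
(5,6): no bracket -> illegal
W mobility = 5

Answer: B=5 W=5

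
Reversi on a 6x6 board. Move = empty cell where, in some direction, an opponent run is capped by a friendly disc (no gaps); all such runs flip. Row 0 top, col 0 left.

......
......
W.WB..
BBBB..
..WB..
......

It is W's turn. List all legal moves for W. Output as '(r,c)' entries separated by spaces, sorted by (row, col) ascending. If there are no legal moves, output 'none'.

Answer: (2,4) (4,0) (4,4)

Derivation:
(1,2): no bracket -> illegal
(1,3): no bracket -> illegal
(1,4): no bracket -> illegal
(2,1): no bracket -> illegal
(2,4): flips 2 -> legal
(3,4): no bracket -> illegal
(4,0): flips 2 -> legal
(4,1): no bracket -> illegal
(4,4): flips 2 -> legal
(5,2): no bracket -> illegal
(5,3): no bracket -> illegal
(5,4): no bracket -> illegal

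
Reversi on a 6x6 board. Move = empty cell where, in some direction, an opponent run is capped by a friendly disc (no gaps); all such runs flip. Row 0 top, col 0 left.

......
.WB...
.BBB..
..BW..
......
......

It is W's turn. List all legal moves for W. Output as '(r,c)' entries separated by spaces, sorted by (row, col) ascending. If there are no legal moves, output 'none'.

Answer: (1,3) (3,1)

Derivation:
(0,1): no bracket -> illegal
(0,2): no bracket -> illegal
(0,3): no bracket -> illegal
(1,0): no bracket -> illegal
(1,3): flips 2 -> legal
(1,4): no bracket -> illegal
(2,0): no bracket -> illegal
(2,4): no bracket -> illegal
(3,0): no bracket -> illegal
(3,1): flips 2 -> legal
(3,4): no bracket -> illegal
(4,1): no bracket -> illegal
(4,2): no bracket -> illegal
(4,3): no bracket -> illegal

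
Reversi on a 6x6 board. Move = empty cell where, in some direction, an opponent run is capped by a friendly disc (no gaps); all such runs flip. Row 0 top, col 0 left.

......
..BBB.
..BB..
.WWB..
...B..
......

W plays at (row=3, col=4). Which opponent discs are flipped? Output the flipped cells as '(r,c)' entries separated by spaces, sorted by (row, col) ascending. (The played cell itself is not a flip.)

Answer: (3,3)

Derivation:
Dir NW: opp run (2,3) (1,2), next='.' -> no flip
Dir N: first cell '.' (not opp) -> no flip
Dir NE: first cell '.' (not opp) -> no flip
Dir W: opp run (3,3) capped by W -> flip
Dir E: first cell '.' (not opp) -> no flip
Dir SW: opp run (4,3), next='.' -> no flip
Dir S: first cell '.' (not opp) -> no flip
Dir SE: first cell '.' (not opp) -> no flip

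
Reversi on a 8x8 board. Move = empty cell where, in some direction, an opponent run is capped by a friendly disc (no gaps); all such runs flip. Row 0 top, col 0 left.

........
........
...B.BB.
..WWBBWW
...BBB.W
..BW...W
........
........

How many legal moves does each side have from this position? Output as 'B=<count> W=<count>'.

-- B to move --
(2,1): flips 1 -> legal
(2,2): flips 1 -> legal
(2,4): no bracket -> illegal
(2,7): flips 1 -> legal
(3,1): flips 2 -> legal
(4,1): flips 1 -> legal
(4,2): no bracket -> illegal
(4,6): flips 1 -> legal
(5,4): flips 1 -> legal
(5,6): no bracket -> illegal
(6,2): flips 1 -> legal
(6,3): flips 1 -> legal
(6,4): no bracket -> illegal
(6,6): no bracket -> illegal
(6,7): no bracket -> illegal
B mobility = 9
-- W to move --
(1,2): no bracket -> illegal
(1,3): flips 1 -> legal
(1,4): flips 2 -> legal
(1,5): flips 1 -> legal
(1,6): flips 1 -> legal
(1,7): flips 3 -> legal
(2,2): no bracket -> illegal
(2,4): no bracket -> illegal
(2,7): no bracket -> illegal
(4,1): no bracket -> illegal
(4,2): no bracket -> illegal
(4,6): no bracket -> illegal
(5,1): flips 1 -> legal
(5,4): flips 2 -> legal
(5,5): flips 1 -> legal
(5,6): no bracket -> illegal
(6,1): no bracket -> illegal
(6,2): no bracket -> illegal
(6,3): no bracket -> illegal
W mobility = 8

Answer: B=9 W=8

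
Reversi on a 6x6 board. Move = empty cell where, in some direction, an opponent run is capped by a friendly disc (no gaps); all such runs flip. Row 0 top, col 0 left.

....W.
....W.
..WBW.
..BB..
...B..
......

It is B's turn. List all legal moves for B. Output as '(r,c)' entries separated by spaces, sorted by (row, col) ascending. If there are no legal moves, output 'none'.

Answer: (0,5) (1,1) (1,2) (1,5) (2,1) (2,5)

Derivation:
(0,3): no bracket -> illegal
(0,5): flips 1 -> legal
(1,1): flips 1 -> legal
(1,2): flips 1 -> legal
(1,3): no bracket -> illegal
(1,5): flips 1 -> legal
(2,1): flips 1 -> legal
(2,5): flips 1 -> legal
(3,1): no bracket -> illegal
(3,4): no bracket -> illegal
(3,5): no bracket -> illegal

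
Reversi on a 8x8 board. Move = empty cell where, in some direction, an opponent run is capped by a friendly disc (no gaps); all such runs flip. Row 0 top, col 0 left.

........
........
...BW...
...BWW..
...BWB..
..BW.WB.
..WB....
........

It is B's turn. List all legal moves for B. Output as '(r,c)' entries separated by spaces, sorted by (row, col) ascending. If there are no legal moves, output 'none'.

Answer: (1,5) (2,5) (3,6) (5,4) (6,1) (6,5) (6,6) (7,2)

Derivation:
(1,3): no bracket -> illegal
(1,4): no bracket -> illegal
(1,5): flips 1 -> legal
(2,5): flips 3 -> legal
(2,6): no bracket -> illegal
(3,6): flips 2 -> legal
(4,2): no bracket -> illegal
(4,6): no bracket -> illegal
(5,1): no bracket -> illegal
(5,4): flips 2 -> legal
(6,1): flips 1 -> legal
(6,4): no bracket -> illegal
(6,5): flips 1 -> legal
(6,6): flips 2 -> legal
(7,1): no bracket -> illegal
(7,2): flips 1 -> legal
(7,3): no bracket -> illegal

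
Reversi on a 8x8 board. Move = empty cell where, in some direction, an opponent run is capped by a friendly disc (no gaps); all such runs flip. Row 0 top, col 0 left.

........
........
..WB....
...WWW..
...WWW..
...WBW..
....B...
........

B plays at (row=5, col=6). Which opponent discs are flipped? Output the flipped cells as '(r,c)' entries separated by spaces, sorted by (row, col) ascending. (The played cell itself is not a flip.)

Answer: (3,4) (4,5) (5,5)

Derivation:
Dir NW: opp run (4,5) (3,4) capped by B -> flip
Dir N: first cell '.' (not opp) -> no flip
Dir NE: first cell '.' (not opp) -> no flip
Dir W: opp run (5,5) capped by B -> flip
Dir E: first cell '.' (not opp) -> no flip
Dir SW: first cell '.' (not opp) -> no flip
Dir S: first cell '.' (not opp) -> no flip
Dir SE: first cell '.' (not opp) -> no flip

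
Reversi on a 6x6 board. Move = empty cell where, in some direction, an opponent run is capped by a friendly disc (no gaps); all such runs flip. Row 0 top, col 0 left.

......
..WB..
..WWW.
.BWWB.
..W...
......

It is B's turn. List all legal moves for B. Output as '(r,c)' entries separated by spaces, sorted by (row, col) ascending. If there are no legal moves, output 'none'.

(0,1): flips 2 -> legal
(0,2): no bracket -> illegal
(0,3): no bracket -> illegal
(1,1): flips 1 -> legal
(1,4): flips 1 -> legal
(1,5): no bracket -> illegal
(2,1): no bracket -> illegal
(2,5): no bracket -> illegal
(3,5): flips 1 -> legal
(4,1): no bracket -> illegal
(4,3): flips 2 -> legal
(4,4): no bracket -> illegal
(5,1): no bracket -> illegal
(5,2): no bracket -> illegal
(5,3): flips 1 -> legal

Answer: (0,1) (1,1) (1,4) (3,5) (4,3) (5,3)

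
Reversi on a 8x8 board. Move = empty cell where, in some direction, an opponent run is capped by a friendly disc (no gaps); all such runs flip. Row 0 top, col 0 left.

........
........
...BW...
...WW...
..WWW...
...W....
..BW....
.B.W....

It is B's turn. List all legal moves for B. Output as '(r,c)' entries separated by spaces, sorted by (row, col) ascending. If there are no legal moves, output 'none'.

Answer: (2,5) (3,5) (4,5) (6,4)

Derivation:
(1,3): no bracket -> illegal
(1,4): no bracket -> illegal
(1,5): no bracket -> illegal
(2,2): no bracket -> illegal
(2,5): flips 1 -> legal
(3,1): no bracket -> illegal
(3,2): no bracket -> illegal
(3,5): flips 2 -> legal
(4,1): no bracket -> illegal
(4,5): flips 1 -> legal
(5,1): no bracket -> illegal
(5,2): no bracket -> illegal
(5,4): no bracket -> illegal
(5,5): no bracket -> illegal
(6,4): flips 1 -> legal
(7,2): no bracket -> illegal
(7,4): no bracket -> illegal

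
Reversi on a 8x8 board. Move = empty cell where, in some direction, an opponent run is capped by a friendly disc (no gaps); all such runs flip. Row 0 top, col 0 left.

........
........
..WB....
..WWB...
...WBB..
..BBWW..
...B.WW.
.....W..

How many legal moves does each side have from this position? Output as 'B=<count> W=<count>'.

-- B to move --
(1,1): flips 2 -> legal
(1,2): no bracket -> illegal
(1,3): no bracket -> illegal
(2,1): flips 1 -> legal
(2,4): no bracket -> illegal
(3,1): flips 2 -> legal
(4,1): flips 1 -> legal
(4,2): flips 1 -> legal
(4,6): no bracket -> illegal
(5,6): flips 2 -> legal
(5,7): no bracket -> illegal
(6,4): flips 1 -> legal
(6,7): no bracket -> illegal
(7,4): no bracket -> illegal
(7,6): no bracket -> illegal
(7,7): flips 2 -> legal
B mobility = 8
-- W to move --
(1,2): no bracket -> illegal
(1,3): flips 1 -> legal
(1,4): flips 1 -> legal
(2,4): flips 3 -> legal
(2,5): flips 1 -> legal
(3,5): flips 2 -> legal
(3,6): flips 1 -> legal
(4,1): no bracket -> illegal
(4,2): no bracket -> illegal
(4,6): flips 2 -> legal
(5,1): flips 2 -> legal
(5,6): no bracket -> illegal
(6,1): flips 1 -> legal
(6,2): no bracket -> illegal
(6,4): no bracket -> illegal
(7,2): flips 1 -> legal
(7,3): flips 2 -> legal
(7,4): no bracket -> illegal
W mobility = 11

Answer: B=8 W=11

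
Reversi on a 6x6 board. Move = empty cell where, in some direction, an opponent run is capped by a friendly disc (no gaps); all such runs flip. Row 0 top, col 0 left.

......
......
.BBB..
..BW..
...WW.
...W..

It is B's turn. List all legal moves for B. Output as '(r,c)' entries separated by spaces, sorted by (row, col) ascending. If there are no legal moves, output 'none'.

(2,4): no bracket -> illegal
(3,4): flips 1 -> legal
(3,5): no bracket -> illegal
(4,2): no bracket -> illegal
(4,5): no bracket -> illegal
(5,2): no bracket -> illegal
(5,4): flips 1 -> legal
(5,5): flips 2 -> legal

Answer: (3,4) (5,4) (5,5)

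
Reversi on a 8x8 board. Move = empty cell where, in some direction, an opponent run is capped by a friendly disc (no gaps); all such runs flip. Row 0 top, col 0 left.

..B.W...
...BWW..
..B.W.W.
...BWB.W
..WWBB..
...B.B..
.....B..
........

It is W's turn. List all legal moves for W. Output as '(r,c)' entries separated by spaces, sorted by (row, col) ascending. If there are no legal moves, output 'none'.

Answer: (1,2) (2,3) (3,1) (3,2) (3,6) (4,6) (5,4) (5,6) (6,2) (6,3) (6,4)

Derivation:
(0,1): no bracket -> illegal
(0,3): no bracket -> illegal
(1,1): no bracket -> illegal
(1,2): flips 1 -> legal
(2,1): no bracket -> illegal
(2,3): flips 1 -> legal
(2,5): no bracket -> illegal
(3,1): flips 2 -> legal
(3,2): flips 1 -> legal
(3,6): flips 1 -> legal
(4,6): flips 3 -> legal
(5,2): no bracket -> illegal
(5,4): flips 1 -> legal
(5,6): flips 1 -> legal
(6,2): flips 3 -> legal
(6,3): flips 1 -> legal
(6,4): flips 1 -> legal
(6,6): no bracket -> illegal
(7,4): no bracket -> illegal
(7,5): no bracket -> illegal
(7,6): no bracket -> illegal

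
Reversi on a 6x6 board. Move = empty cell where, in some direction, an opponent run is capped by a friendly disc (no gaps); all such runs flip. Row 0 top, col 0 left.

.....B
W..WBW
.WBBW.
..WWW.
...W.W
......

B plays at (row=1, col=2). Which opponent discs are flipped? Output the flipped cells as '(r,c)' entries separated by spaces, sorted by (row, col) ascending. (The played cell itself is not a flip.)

Dir NW: first cell '.' (not opp) -> no flip
Dir N: first cell '.' (not opp) -> no flip
Dir NE: first cell '.' (not opp) -> no flip
Dir W: first cell '.' (not opp) -> no flip
Dir E: opp run (1,3) capped by B -> flip
Dir SW: opp run (2,1), next='.' -> no flip
Dir S: first cell 'B' (not opp) -> no flip
Dir SE: first cell 'B' (not opp) -> no flip

Answer: (1,3)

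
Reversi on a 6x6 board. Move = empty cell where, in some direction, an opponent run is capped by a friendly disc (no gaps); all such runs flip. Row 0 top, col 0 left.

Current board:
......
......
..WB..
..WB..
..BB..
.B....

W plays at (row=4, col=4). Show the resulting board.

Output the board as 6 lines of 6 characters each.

Place W at (4,4); scan 8 dirs for brackets.
Dir NW: opp run (3,3) capped by W -> flip
Dir N: first cell '.' (not opp) -> no flip
Dir NE: first cell '.' (not opp) -> no flip
Dir W: opp run (4,3) (4,2), next='.' -> no flip
Dir E: first cell '.' (not opp) -> no flip
Dir SW: first cell '.' (not opp) -> no flip
Dir S: first cell '.' (not opp) -> no flip
Dir SE: first cell '.' (not opp) -> no flip
All flips: (3,3)

Answer: ......
......
..WB..
..WW..
..BBW.
.B....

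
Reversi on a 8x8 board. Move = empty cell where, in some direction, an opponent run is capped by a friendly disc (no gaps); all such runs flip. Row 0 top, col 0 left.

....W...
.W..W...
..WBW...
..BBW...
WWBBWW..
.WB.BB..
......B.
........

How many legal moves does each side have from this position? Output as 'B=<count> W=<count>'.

Answer: B=13 W=9

Derivation:
-- B to move --
(0,0): flips 2 -> legal
(0,1): no bracket -> illegal
(0,2): no bracket -> illegal
(0,3): no bracket -> illegal
(0,5): flips 1 -> legal
(1,0): no bracket -> illegal
(1,2): flips 1 -> legal
(1,3): no bracket -> illegal
(1,5): flips 1 -> legal
(2,0): no bracket -> illegal
(2,1): flips 1 -> legal
(2,5): flips 2 -> legal
(3,0): flips 1 -> legal
(3,1): no bracket -> illegal
(3,5): flips 2 -> legal
(3,6): flips 1 -> legal
(4,6): flips 2 -> legal
(5,0): flips 2 -> legal
(5,3): no bracket -> illegal
(5,6): flips 2 -> legal
(6,0): flips 1 -> legal
(6,1): no bracket -> illegal
(6,2): no bracket -> illegal
B mobility = 13
-- W to move --
(1,2): flips 1 -> legal
(1,3): no bracket -> illegal
(2,1): no bracket -> illegal
(3,1): flips 2 -> legal
(4,6): no bracket -> illegal
(5,3): flips 1 -> legal
(5,6): no bracket -> illegal
(5,7): no bracket -> illegal
(6,1): flips 2 -> legal
(6,2): flips 3 -> legal
(6,3): flips 2 -> legal
(6,4): flips 1 -> legal
(6,5): flips 1 -> legal
(6,7): no bracket -> illegal
(7,5): no bracket -> illegal
(7,6): no bracket -> illegal
(7,7): flips 2 -> legal
W mobility = 9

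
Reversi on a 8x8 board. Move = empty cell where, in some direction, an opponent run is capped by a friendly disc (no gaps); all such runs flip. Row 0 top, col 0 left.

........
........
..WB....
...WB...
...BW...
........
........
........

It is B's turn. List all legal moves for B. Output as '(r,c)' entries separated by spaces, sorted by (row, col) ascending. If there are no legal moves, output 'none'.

Answer: (2,1) (3,2) (4,5) (5,4)

Derivation:
(1,1): no bracket -> illegal
(1,2): no bracket -> illegal
(1,3): no bracket -> illegal
(2,1): flips 1 -> legal
(2,4): no bracket -> illegal
(3,1): no bracket -> illegal
(3,2): flips 1 -> legal
(3,5): no bracket -> illegal
(4,2): no bracket -> illegal
(4,5): flips 1 -> legal
(5,3): no bracket -> illegal
(5,4): flips 1 -> legal
(5,5): no bracket -> illegal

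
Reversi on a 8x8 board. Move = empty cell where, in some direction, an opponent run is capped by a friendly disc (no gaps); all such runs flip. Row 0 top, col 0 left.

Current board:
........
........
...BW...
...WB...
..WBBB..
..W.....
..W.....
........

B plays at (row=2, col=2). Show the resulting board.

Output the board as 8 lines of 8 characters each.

Place B at (2,2); scan 8 dirs for brackets.
Dir NW: first cell '.' (not opp) -> no flip
Dir N: first cell '.' (not opp) -> no flip
Dir NE: first cell '.' (not opp) -> no flip
Dir W: first cell '.' (not opp) -> no flip
Dir E: first cell 'B' (not opp) -> no flip
Dir SW: first cell '.' (not opp) -> no flip
Dir S: first cell '.' (not opp) -> no flip
Dir SE: opp run (3,3) capped by B -> flip
All flips: (3,3)

Answer: ........
........
..BBW...
...BB...
..WBBB..
..W.....
..W.....
........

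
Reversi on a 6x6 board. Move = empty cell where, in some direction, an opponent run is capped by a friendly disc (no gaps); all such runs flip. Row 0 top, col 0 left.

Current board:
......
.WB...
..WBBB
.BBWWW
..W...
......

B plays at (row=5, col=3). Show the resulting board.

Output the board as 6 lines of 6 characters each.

Place B at (5,3); scan 8 dirs for brackets.
Dir NW: opp run (4,2) capped by B -> flip
Dir N: first cell '.' (not opp) -> no flip
Dir NE: first cell '.' (not opp) -> no flip
Dir W: first cell '.' (not opp) -> no flip
Dir E: first cell '.' (not opp) -> no flip
Dir SW: edge -> no flip
Dir S: edge -> no flip
Dir SE: edge -> no flip
All flips: (4,2)

Answer: ......
.WB...
..WBBB
.BBWWW
..B...
...B..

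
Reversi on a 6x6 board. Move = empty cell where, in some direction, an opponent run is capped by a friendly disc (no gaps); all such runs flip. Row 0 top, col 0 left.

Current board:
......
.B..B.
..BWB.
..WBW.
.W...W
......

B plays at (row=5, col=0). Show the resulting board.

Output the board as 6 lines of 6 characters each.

Answer: ......
.B..B.
..BBB.
..BBW.
.B...W
B.....

Derivation:
Place B at (5,0); scan 8 dirs for brackets.
Dir NW: edge -> no flip
Dir N: first cell '.' (not opp) -> no flip
Dir NE: opp run (4,1) (3,2) (2,3) capped by B -> flip
Dir W: edge -> no flip
Dir E: first cell '.' (not opp) -> no flip
Dir SW: edge -> no flip
Dir S: edge -> no flip
Dir SE: edge -> no flip
All flips: (2,3) (3,2) (4,1)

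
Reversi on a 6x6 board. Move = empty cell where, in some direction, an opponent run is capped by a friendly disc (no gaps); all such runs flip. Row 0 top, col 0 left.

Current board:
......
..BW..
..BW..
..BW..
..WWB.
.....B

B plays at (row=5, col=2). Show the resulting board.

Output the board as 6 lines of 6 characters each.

Place B at (5,2); scan 8 dirs for brackets.
Dir NW: first cell '.' (not opp) -> no flip
Dir N: opp run (4,2) capped by B -> flip
Dir NE: opp run (4,3), next='.' -> no flip
Dir W: first cell '.' (not opp) -> no flip
Dir E: first cell '.' (not opp) -> no flip
Dir SW: edge -> no flip
Dir S: edge -> no flip
Dir SE: edge -> no flip
All flips: (4,2)

Answer: ......
..BW..
..BW..
..BW..
..BWB.
..B..B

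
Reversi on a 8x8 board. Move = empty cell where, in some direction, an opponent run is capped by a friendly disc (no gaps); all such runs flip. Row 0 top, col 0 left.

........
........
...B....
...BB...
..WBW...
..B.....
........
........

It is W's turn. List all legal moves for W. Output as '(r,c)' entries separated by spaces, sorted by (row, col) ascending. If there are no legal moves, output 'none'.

Answer: (2,2) (2,4) (6,2)

Derivation:
(1,2): no bracket -> illegal
(1,3): no bracket -> illegal
(1,4): no bracket -> illegal
(2,2): flips 1 -> legal
(2,4): flips 2 -> legal
(2,5): no bracket -> illegal
(3,2): no bracket -> illegal
(3,5): no bracket -> illegal
(4,1): no bracket -> illegal
(4,5): no bracket -> illegal
(5,1): no bracket -> illegal
(5,3): no bracket -> illegal
(5,4): no bracket -> illegal
(6,1): no bracket -> illegal
(6,2): flips 1 -> legal
(6,3): no bracket -> illegal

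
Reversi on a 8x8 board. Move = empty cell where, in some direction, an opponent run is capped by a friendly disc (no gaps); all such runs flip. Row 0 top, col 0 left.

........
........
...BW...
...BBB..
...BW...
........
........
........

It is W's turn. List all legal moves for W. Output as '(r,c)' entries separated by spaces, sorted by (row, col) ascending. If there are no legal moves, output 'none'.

Answer: (2,2) (2,6) (4,2) (4,6)

Derivation:
(1,2): no bracket -> illegal
(1,3): no bracket -> illegal
(1,4): no bracket -> illegal
(2,2): flips 2 -> legal
(2,5): no bracket -> illegal
(2,6): flips 1 -> legal
(3,2): no bracket -> illegal
(3,6): no bracket -> illegal
(4,2): flips 2 -> legal
(4,5): no bracket -> illegal
(4,6): flips 1 -> legal
(5,2): no bracket -> illegal
(5,3): no bracket -> illegal
(5,4): no bracket -> illegal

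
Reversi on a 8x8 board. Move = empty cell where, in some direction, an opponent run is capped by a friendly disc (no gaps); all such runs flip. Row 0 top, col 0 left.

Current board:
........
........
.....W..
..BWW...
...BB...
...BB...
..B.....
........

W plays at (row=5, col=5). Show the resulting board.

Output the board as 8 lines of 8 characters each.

Answer: ........
........
.....W..
..BWW...
...BW...
...BBW..
..B.....
........

Derivation:
Place W at (5,5); scan 8 dirs for brackets.
Dir NW: opp run (4,4) capped by W -> flip
Dir N: first cell '.' (not opp) -> no flip
Dir NE: first cell '.' (not opp) -> no flip
Dir W: opp run (5,4) (5,3), next='.' -> no flip
Dir E: first cell '.' (not opp) -> no flip
Dir SW: first cell '.' (not opp) -> no flip
Dir S: first cell '.' (not opp) -> no flip
Dir SE: first cell '.' (not opp) -> no flip
All flips: (4,4)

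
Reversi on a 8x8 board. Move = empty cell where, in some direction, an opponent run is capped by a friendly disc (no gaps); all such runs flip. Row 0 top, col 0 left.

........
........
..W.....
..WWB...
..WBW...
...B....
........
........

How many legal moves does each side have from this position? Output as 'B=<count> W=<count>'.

-- B to move --
(1,1): no bracket -> illegal
(1,2): no bracket -> illegal
(1,3): no bracket -> illegal
(2,1): flips 1 -> legal
(2,3): flips 1 -> legal
(2,4): no bracket -> illegal
(3,1): flips 3 -> legal
(3,5): flips 1 -> legal
(4,1): flips 1 -> legal
(4,5): flips 1 -> legal
(5,1): no bracket -> illegal
(5,2): no bracket -> illegal
(5,4): flips 1 -> legal
(5,5): no bracket -> illegal
B mobility = 7
-- W to move --
(2,3): no bracket -> illegal
(2,4): flips 1 -> legal
(2,5): no bracket -> illegal
(3,5): flips 1 -> legal
(4,5): no bracket -> illegal
(5,2): no bracket -> illegal
(5,4): flips 1 -> legal
(6,2): flips 1 -> legal
(6,3): flips 2 -> legal
(6,4): flips 1 -> legal
W mobility = 6

Answer: B=7 W=6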